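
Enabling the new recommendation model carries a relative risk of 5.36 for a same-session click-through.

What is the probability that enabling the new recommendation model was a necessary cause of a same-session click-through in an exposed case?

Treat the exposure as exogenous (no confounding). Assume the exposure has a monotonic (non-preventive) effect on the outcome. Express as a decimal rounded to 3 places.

Under exogeneity and monotonicity, PN = (RR − 1) / RR = 1 − 1/RR.
PN = (5.36 − 1) / 5.36 = 4.36 / 5.36 ≈ 0.8134

PN ≈ 0.813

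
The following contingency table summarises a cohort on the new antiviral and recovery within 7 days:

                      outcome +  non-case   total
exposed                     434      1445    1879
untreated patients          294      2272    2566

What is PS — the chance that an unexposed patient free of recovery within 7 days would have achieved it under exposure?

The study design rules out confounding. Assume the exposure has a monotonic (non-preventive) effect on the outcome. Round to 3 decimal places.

p₁ = P(outcome | exposed) = 434/1879 = 0.23097
p₀ = P(outcome | unexposed) = 294/2566 = 0.11458
Under exogeneity and monotonicity, PS = (p₁ − p₀)/(1 − p₀).
PS = (0.23097 − 0.11458) / 0.88542 ≈ 0.1315

PS ≈ 0.131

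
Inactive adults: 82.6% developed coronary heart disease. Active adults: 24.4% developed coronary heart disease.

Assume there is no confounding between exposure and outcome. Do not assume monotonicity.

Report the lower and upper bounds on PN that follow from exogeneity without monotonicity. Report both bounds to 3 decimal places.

p₁ = 0.826, p₀ = 0.244.
Under exogeneity alone the bounds on PN are max{0,(p₁−p₀)/p₁} ≤ PN ≤ min{1,(1−p₀)/p₁}.
  lower = (p₁ − p₀)/p₁ = 0.582 / 0.826 ≈ 0.7046
  upper = min{1, (1 − p₀)/p₁} = 0.756 / 0.826 ≈ 0.9153

0.705 ≤ PN ≤ 0.915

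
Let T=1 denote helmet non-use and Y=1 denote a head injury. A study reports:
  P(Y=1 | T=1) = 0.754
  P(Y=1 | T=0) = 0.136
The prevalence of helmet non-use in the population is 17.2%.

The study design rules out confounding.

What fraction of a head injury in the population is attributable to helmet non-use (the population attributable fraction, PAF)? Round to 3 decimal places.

Let p₁ = 0.754, p₀ = 0.136.
Overall risk P(Y=1) = π·p₁ + (1−π)·p₀ = 0.172×0.754 + 0.828×0.136 = 0.2423.
Under exogeneity, PAF = [P(Y=1) − p₀] / P(Y=1).
PAF = (0.2423 − 0.136) / 0.2423 ≈ 0.4387

PAF ≈ 0.439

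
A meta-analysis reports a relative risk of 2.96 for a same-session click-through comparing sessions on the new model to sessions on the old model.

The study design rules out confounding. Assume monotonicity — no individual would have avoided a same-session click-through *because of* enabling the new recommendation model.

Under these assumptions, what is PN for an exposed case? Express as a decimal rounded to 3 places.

PN ≈ 0.662

Under exogeneity and monotonicity, PN = (RR − 1) / RR = 1 − 1/RR.
PN = (2.96 − 1) / 2.96 = 1.96 / 2.96 ≈ 0.6622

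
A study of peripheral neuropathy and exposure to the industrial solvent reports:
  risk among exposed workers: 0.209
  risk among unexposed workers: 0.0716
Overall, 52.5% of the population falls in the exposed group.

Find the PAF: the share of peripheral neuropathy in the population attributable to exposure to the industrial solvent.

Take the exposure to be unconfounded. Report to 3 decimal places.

PAF ≈ 0.502

Let p₁ = 0.209, p₀ = 0.0716.
Overall risk P(Y=1) = π·p₁ + (1−π)·p₀ = 0.525×0.209 + 0.475×0.0716 = 0.14374.
Under exogeneity, PAF = [P(Y=1) − p₀] / P(Y=1).
PAF = (0.14374 − 0.0716) / 0.14374 ≈ 0.5019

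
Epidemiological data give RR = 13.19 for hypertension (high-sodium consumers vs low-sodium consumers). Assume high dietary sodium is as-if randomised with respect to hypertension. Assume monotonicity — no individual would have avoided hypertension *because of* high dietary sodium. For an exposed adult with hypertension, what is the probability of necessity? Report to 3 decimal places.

PN ≈ 0.924

Under exogeneity and monotonicity, PN = (RR − 1) / RR = 1 − 1/RR.
PN = (13.19 − 1) / 13.19 = 12.19 / 13.19 ≈ 0.9242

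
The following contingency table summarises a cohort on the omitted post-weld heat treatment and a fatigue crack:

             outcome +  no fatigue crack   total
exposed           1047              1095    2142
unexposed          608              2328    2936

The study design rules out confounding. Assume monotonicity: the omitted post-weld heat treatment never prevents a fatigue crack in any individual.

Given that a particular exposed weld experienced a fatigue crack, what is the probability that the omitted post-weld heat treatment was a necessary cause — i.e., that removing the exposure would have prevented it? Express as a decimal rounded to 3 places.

PN ≈ 0.576

p₁ = P(outcome | exposed) = 1047/2142 = 0.4888
p₀ = P(outcome | unexposed) = 608/2936 = 0.20708
Under exogeneity and monotonicity, PN = (p₁ − p₀)/p₁.
PN = (0.4888 − 0.20708) / 0.4888 ≈ 0.5763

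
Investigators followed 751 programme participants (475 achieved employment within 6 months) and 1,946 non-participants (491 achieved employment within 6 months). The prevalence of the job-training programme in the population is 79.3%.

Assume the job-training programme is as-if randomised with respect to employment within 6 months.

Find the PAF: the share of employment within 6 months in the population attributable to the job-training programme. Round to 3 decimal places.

p₁ = P(outcome | exposed) = 475/751 = 0.63249
p₀ = P(outcome | unexposed) = 491/1946 = 0.25231
Overall risk P(Y=1) = π·p₁ + (1−π)·p₀ = 0.793×0.63249 + 0.207×0.25231 = 0.55379.
Under exogeneity, PAF = [P(Y=1) − p₀] / P(Y=1).
PAF = (0.55379 − 0.25231) / 0.55379 ≈ 0.5444

PAF ≈ 0.544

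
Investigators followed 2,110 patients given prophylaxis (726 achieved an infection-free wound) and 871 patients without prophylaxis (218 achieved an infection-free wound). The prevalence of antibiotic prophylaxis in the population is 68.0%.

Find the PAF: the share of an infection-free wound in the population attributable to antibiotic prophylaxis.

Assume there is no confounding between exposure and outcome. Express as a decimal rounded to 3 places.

p₁ = P(outcome | exposed) = 726/2110 = 0.34408
p₀ = P(outcome | unexposed) = 218/871 = 0.25029
Overall risk P(Y=1) = π·p₁ + (1−π)·p₀ = 0.68×0.34408 + 0.32×0.25029 = 0.31406.
Under exogeneity, PAF = [P(Y=1) − p₀] / P(Y=1).
PAF = (0.31406 − 0.25029) / 0.31406 ≈ 0.2031

PAF ≈ 0.203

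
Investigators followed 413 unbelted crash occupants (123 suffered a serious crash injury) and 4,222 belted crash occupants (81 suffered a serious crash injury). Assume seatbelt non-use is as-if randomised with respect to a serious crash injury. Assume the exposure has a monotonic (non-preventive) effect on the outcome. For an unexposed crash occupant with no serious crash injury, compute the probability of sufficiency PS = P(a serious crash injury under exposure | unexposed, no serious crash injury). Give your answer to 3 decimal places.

PS ≈ 0.284

p₁ = P(outcome | exposed) = 123/413 = 0.29782
p₀ = P(outcome | unexposed) = 81/4222 = 0.019185
Under exogeneity and monotonicity, PS = (p₁ − p₀) / (1 − p₀).
PS = (0.29782 − 0.019185) / (1 − 0.019185) = 0.27864 / 0.98081 ≈ 0.2841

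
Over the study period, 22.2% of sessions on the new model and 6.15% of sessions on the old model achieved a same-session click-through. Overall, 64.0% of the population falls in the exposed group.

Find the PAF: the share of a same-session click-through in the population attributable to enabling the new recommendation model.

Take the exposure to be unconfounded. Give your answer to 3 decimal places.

PAF ≈ 0.626

p₁ = 0.222, p₀ = 0.0615.
Overall risk P(Y=1) = π·p₁ + (1−π)·p₀ = 0.64×0.222 + 0.36×0.0615 = 0.16422.
Under exogeneity, PAF = [P(Y=1) − p₀] / P(Y=1).
PAF = (0.16422 − 0.0615) / 0.16422 ≈ 0.6255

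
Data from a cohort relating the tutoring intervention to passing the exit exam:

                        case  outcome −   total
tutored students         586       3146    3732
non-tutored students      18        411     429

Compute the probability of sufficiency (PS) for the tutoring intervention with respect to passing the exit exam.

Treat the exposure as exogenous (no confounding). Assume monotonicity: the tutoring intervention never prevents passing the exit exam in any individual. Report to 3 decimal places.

PS ≈ 0.120

p₁ = P(outcome | exposed) = 586/3732 = 0.15702
p₀ = P(outcome | unexposed) = 18/429 = 0.041958
Under exogeneity and monotonicity, PS = (p₁ − p₀) / (1 − p₀).
PS = (0.15702 − 0.041958) / (1 − 0.041958) = 0.11506 / 0.95804 ≈ 0.1201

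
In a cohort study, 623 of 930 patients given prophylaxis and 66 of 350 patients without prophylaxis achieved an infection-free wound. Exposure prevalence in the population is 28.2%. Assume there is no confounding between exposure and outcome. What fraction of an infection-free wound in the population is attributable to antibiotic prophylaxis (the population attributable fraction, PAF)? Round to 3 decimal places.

p₁ = P(outcome | exposed) = 623/930 = 0.66989
p₀ = P(outcome | unexposed) = 66/350 = 0.18857
Overall risk P(Y=1) = π·p₁ + (1−π)·p₀ = 0.282×0.66989 + 0.718×0.18857 = 0.3243.
Under exogeneity, PAF = [P(Y=1) − p₀] / P(Y=1).
PAF = (0.3243 − 0.18857) / 0.3243 ≈ 0.4185

PAF ≈ 0.419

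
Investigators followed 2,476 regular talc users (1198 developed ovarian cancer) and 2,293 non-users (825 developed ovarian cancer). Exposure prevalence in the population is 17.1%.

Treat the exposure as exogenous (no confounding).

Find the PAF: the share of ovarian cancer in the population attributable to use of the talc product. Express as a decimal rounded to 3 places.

p₁ = P(outcome | exposed) = 1198/2476 = 0.48384
p₀ = P(outcome | unexposed) = 825/2293 = 0.35979
Overall risk P(Y=1) = π·p₁ + (1−π)·p₀ = 0.171×0.48384 + 0.829×0.35979 = 0.381.
Under exogeneity, PAF = [P(Y=1) − p₀] / P(Y=1).
PAF = (0.381 − 0.35979) / 0.381 ≈ 0.0557

PAF ≈ 0.056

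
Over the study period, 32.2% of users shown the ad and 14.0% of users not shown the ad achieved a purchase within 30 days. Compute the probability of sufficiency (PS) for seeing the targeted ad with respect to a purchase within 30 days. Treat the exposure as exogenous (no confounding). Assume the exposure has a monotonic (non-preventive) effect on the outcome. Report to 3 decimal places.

p₁ = 0.322, p₀ = 0.14.
Under exogeneity and monotonicity, PS = (p₁ − p₀) / (1 − p₀).
PS = (0.322 − 0.14) / (1 − 0.14) = 0.182 / 0.86 ≈ 0.2116

PS ≈ 0.212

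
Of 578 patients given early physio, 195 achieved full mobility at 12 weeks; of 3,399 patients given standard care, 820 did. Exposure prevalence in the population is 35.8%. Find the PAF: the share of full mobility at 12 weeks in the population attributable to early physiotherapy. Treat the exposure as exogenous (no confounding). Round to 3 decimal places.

PAF ≈ 0.125

p₁ = P(outcome | exposed) = 195/578 = 0.33737
p₀ = P(outcome | unexposed) = 820/3399 = 0.24125
Overall risk P(Y=1) = π·p₁ + (1−π)·p₀ = 0.358×0.33737 + 0.642×0.24125 = 0.27566.
Under exogeneity, PAF = [P(Y=1) − p₀] / P(Y=1).
PAF = (0.27566 − 0.24125) / 0.27566 ≈ 0.1248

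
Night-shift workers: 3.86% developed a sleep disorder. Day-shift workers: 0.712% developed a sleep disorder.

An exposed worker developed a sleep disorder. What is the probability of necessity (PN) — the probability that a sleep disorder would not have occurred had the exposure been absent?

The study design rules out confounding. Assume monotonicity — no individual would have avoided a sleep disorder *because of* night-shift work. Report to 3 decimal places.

p₁ = 0.0386, p₀ = 0.00712.
Under exogeneity and monotonicity, PN = (p₁ − p₀) / p₁.
PN = (0.0386 − 0.00712) / 0.0386 = 0.03148 / 0.0386 ≈ 0.8155

PN ≈ 0.816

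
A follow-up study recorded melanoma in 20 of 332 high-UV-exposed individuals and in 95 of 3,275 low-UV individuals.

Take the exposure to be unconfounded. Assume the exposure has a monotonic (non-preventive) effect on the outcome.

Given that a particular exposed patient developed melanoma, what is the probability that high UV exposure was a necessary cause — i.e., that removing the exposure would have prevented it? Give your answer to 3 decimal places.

p₁ = P(outcome | exposed) = 20/332 = 0.060241
p₀ = P(outcome | unexposed) = 95/3275 = 0.029008
Under exogeneity and monotonicity, PN = (p₁ − p₀) / p₁.
PN = (0.060241 − 0.029008) / 0.060241 = 0.031233 / 0.060241 ≈ 0.5185

PN ≈ 0.518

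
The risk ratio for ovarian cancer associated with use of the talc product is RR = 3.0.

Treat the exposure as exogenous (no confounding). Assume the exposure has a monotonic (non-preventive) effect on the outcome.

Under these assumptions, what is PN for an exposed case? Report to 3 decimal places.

Under exogeneity and monotonicity, PN = (RR − 1) / RR = 1 − 1/RR.
PN = (3.0 − 1) / 3.0 = 2 / 3.0 ≈ 0.6667

PN ≈ 0.667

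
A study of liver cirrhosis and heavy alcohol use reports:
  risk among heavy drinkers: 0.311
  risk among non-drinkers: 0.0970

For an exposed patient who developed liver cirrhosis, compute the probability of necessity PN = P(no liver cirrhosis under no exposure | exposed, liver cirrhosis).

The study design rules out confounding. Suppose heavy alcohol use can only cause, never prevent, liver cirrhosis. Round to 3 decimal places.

PN ≈ 0.688

Let p₁ = 0.311, p₀ = 0.097.
Under exogeneity and monotonicity, PN = (p₁ − p₀) / p₁.
PN = (0.311 − 0.097) / 0.311 = 0.214 / 0.311 ≈ 0.6881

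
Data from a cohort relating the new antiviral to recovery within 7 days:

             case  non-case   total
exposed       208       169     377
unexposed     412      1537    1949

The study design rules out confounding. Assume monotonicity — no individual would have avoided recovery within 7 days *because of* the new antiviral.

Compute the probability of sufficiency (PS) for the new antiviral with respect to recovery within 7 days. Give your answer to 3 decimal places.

p₁ = P(outcome | exposed) = 208/377 = 0.55172
p₀ = P(outcome | unexposed) = 412/1949 = 0.21139
Under exogeneity and monotonicity, PS = (p₁ − p₀)/(1 − p₀).
PS = (0.55172 − 0.21139) / 0.78861 ≈ 0.4316

PS ≈ 0.432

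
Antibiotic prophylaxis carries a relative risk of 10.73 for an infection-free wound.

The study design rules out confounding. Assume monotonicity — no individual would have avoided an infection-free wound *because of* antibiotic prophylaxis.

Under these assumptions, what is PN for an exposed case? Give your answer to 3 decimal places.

PN ≈ 0.907

Under exogeneity and monotonicity, PN = (RR − 1) / RR = 1 − 1/RR.
PN = (10.73 − 1) / 10.73 = 9.73 / 10.73 ≈ 0.9068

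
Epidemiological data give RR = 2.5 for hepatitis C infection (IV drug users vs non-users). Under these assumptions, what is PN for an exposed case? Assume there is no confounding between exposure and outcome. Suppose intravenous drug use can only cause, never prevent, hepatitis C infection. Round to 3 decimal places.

PN ≈ 0.600

Under exogeneity and monotonicity, PN = (RR − 1) / RR = 1 − 1/RR.
PN = (2.5 − 1) / 2.5 = 1.5 / 2.5 ≈ 0.6000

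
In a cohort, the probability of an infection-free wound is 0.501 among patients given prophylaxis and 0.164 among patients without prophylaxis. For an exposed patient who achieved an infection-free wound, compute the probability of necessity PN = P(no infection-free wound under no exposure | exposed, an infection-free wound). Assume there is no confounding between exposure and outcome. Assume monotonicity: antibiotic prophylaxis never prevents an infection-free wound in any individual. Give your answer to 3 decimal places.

Let p₁ = 0.501, p₀ = 0.164.
Under exogeneity and monotonicity, PN = (p₁ − p₀) / p₁.
PN = (0.501 − 0.164) / 0.501 = 0.337 / 0.501 ≈ 0.6727

PN ≈ 0.673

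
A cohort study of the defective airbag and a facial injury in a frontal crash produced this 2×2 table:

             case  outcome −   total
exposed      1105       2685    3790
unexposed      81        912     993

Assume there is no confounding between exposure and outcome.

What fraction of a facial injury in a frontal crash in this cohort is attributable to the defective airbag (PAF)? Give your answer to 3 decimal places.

p₁ = P(outcome | exposed) = 1105/3790 = 0.29156
p₀ = P(outcome | unexposed) = 81/993 = 0.081571
Exposure prevalence π = 3790/4783 = 0.79239; overall risk P(Y=1) = 0.24796.
Under exogeneity, PAF = [P(Y=1) − p₀]/P(Y=1).
PAF = (0.24796 − 0.081571) / 0.24796 ≈ 0.6710

PAF ≈ 0.671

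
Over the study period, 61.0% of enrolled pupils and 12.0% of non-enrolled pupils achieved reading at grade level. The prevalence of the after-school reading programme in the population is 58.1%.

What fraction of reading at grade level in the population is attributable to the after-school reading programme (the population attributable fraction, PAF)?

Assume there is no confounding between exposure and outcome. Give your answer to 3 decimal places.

p₁ = 0.61, p₀ = 0.12.
Overall risk P(Y=1) = π·p₁ + (1−π)·p₀ = 0.581×0.61 + 0.419×0.12 = 0.40469.
Under exogeneity, PAF = [P(Y=1) − p₀] / P(Y=1).
PAF = (0.40469 − 0.12) / 0.40469 ≈ 0.7035

PAF ≈ 0.703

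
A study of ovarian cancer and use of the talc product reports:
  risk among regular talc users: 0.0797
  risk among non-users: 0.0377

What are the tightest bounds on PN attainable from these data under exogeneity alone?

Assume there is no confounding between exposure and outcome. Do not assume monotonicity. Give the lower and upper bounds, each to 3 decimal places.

Let p₁ = 0.0797, p₀ = 0.0377.
Under exogeneity alone the bounds on PN are max{0,(p₁−p₀)/p₁} ≤ PN ≤ min{1,(1−p₀)/p₁}.
  lower = (p₁ − p₀)/p₁ = 0.042 / 0.0797 ≈ 0.5270
  upper = min{1, (1 − p₀)/p₁} = 0.9623 / 0.0797 ≈ 12.0740 → capped at 1

0.527 ≤ PN ≤ 1.000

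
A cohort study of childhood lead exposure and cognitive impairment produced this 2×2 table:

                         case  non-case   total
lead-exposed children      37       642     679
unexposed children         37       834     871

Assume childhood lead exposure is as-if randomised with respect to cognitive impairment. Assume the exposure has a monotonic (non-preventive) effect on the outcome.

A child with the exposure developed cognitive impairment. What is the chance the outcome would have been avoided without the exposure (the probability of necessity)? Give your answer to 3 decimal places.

PN ≈ 0.220

p₁ = P(outcome | exposed) = 37/679 = 0.054492
p₀ = P(outcome | unexposed) = 37/871 = 0.04248
Under exogeneity and monotonicity, PN = (p₁ − p₀) / p₁.
PN = (0.054492 − 0.04248) / 0.054492 = 0.012012 / 0.054492 ≈ 0.2204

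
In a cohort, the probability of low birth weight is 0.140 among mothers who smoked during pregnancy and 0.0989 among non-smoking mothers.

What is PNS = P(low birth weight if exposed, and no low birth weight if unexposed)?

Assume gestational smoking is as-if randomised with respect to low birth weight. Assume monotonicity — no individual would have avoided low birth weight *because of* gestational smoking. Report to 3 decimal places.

PNS ≈ 0.041

Let p₁ = 0.14, p₀ = 0.0989.
Under exogeneity and monotonicity, PNS = p₁ − p₀.
PNS = 0.14 − 0.0989 = 0.0411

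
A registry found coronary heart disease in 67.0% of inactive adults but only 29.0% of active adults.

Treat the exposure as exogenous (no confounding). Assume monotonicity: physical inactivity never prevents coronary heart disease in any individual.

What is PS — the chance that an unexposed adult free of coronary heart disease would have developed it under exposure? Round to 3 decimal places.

p₁ = 0.67, p₀ = 0.29.
Under exogeneity and monotonicity, PS = (p₁ − p₀) / (1 − p₀).
PS = (0.67 − 0.29) / (1 − 0.29) = 0.38 / 0.71 ≈ 0.5352

PS ≈ 0.535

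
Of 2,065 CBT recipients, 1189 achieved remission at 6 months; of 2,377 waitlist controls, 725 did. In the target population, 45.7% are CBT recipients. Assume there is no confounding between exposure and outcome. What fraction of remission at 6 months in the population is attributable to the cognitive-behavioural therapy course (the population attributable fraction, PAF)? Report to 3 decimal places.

PAF ≈ 0.289

p₁ = P(outcome | exposed) = 1189/2065 = 0.57579
p₀ = P(outcome | unexposed) = 725/2377 = 0.30501
Overall risk P(Y=1) = π·p₁ + (1−π)·p₀ = 0.457×0.57579 + 0.543×0.30501 = 0.42875.
Under exogeneity, PAF = [P(Y=1) − p₀] / P(Y=1).
PAF = (0.42875 − 0.30501) / 0.42875 ≈ 0.2886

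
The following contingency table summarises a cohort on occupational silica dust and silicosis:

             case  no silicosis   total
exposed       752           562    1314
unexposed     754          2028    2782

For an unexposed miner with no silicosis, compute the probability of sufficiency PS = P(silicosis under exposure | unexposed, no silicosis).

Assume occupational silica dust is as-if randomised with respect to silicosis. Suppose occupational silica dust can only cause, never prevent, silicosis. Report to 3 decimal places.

PS ≈ 0.413

p₁ = P(outcome | exposed) = 752/1314 = 0.5723
p₀ = P(outcome | unexposed) = 754/2782 = 0.27103
Under exogeneity and monotonicity, PS = (p₁ − p₀) / (1 − p₀).
PS = (0.5723 − 0.27103) / (1 − 0.27103) = 0.30127 / 0.72897 ≈ 0.4133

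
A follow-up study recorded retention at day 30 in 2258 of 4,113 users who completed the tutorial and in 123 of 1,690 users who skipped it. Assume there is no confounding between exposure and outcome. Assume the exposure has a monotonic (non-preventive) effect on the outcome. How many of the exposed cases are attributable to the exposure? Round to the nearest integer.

p₁ = P(outcome | exposed) = 2258/4113 = 0.54899
p₀ = P(outcome | unexposed) = 123/1690 = 0.072781
PN = (p₁ − p₀)/p₁ = (0.54899 − 0.072781) / 0.54899 ≈ 0.86743.
Attributable cases ≈ PN × (exposed cases) = 0.86743 × 2258 ≈ 1958.65.

about 1959 cases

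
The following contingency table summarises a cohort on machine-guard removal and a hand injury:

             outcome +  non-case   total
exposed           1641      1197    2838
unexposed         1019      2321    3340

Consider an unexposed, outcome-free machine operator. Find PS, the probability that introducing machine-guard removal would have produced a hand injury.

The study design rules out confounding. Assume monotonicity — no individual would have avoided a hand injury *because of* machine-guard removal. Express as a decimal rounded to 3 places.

PS ≈ 0.393

p₁ = P(outcome | exposed) = 1641/2838 = 0.57822
p₀ = P(outcome | unexposed) = 1019/3340 = 0.30509
Under exogeneity and monotonicity, PS = (p₁ − p₀) / (1 − p₀).
PS = (0.57822 − 0.30509) / (1 − 0.30509) = 0.27313 / 0.69491 ≈ 0.3930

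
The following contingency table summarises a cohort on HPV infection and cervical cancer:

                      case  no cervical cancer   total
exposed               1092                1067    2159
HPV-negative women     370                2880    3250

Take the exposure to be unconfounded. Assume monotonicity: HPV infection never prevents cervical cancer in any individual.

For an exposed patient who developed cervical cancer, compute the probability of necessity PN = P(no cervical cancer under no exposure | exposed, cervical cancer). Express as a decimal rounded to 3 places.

PN ≈ 0.775

p₁ = P(outcome | exposed) = 1092/2159 = 0.50579
p₀ = P(outcome | unexposed) = 370/3250 = 0.11385
Under exogeneity and monotonicity, PN = (p₁ − p₀) / p₁.
PN = (0.50579 − 0.11385) / 0.50579 = 0.39194 / 0.50579 ≈ 0.7749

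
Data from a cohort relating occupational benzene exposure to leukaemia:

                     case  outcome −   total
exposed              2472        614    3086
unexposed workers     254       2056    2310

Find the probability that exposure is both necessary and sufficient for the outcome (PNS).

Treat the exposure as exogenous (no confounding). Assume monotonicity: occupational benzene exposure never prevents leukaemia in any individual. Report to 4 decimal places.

p₁ = P(outcome | exposed) = 2472/3086 = 0.80104
p₀ = P(outcome | unexposed) = 254/2310 = 0.10996
Under exogeneity and monotonicity, PNS = p₁ − p₀.
PNS = 0.80104 − 0.10996 = 0.69108

PNS ≈ 0.6911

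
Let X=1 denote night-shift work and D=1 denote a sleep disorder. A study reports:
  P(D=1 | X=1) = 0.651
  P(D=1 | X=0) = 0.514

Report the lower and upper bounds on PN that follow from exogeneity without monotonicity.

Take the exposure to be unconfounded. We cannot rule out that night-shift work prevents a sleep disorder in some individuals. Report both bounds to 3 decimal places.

Let p₁ = 0.651, p₀ = 0.514.
Under exogeneity alone the bounds on PN are max{0,(p₁−p₀)/p₁} ≤ PN ≤ min{1,(1−p₀)/p₁}.
  lower = (p₁ − p₀)/p₁ = 0.137 / 0.651 ≈ 0.2104
  upper = min{1, (1 − p₀)/p₁} = 0.486 / 0.651 ≈ 0.7465

0.210 ≤ PN ≤ 0.747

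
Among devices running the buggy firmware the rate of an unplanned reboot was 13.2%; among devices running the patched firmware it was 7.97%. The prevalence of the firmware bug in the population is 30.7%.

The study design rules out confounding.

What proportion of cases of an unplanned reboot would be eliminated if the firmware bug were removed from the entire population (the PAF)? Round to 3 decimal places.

PAF ≈ 0.168

p₁ = 0.132, p₀ = 0.0797.
Overall risk P(Y=1) = π·p₁ + (1−π)·p₀ = 0.307×0.132 + 0.693×0.0797 = 0.095756.
Under exogeneity, PAF = [P(Y=1) − p₀] / P(Y=1).
PAF = (0.095756 − 0.0797) / 0.095756 ≈ 0.1677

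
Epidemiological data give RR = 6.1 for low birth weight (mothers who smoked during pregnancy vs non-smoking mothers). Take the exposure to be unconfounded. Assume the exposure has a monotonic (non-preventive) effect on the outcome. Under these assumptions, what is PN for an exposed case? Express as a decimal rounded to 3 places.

PN ≈ 0.836

Under exogeneity and monotonicity, PN = (RR − 1) / RR = 1 − 1/RR.
PN = (6.1 − 1) / 6.1 = 5.1 / 6.1 ≈ 0.8361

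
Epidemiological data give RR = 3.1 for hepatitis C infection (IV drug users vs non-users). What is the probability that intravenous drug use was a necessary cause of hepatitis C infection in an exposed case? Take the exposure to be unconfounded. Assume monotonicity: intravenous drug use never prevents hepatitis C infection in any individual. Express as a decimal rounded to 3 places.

PN ≈ 0.677

Under exogeneity and monotonicity, PN = (RR − 1) / RR = 1 − 1/RR.
PN = (3.1 − 1) / 3.1 = 2.1 / 3.1 ≈ 0.6774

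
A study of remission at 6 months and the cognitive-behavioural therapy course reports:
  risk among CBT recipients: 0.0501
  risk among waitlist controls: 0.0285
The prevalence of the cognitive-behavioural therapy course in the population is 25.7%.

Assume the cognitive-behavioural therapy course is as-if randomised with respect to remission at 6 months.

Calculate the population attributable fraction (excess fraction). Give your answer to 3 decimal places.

Let p₁ = 0.0501, p₀ = 0.0285.
Overall risk P(Y=1) = π·p₁ + (1−π)·p₀ = 0.257×0.0501 + 0.743×0.0285 = 0.034051.
Under exogeneity, PAF = [P(Y=1) − p₀] / P(Y=1).
PAF = (0.034051 − 0.0285) / 0.034051 ≈ 0.1630

PAF ≈ 0.163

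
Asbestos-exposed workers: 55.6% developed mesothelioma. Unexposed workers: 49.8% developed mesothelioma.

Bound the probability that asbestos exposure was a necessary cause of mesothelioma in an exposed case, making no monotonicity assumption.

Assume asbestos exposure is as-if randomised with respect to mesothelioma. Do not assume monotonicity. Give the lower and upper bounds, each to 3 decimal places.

p₁ = 0.556, p₀ = 0.498.
Under exogeneity alone the bounds on PN are max{0,(p₁−p₀)/p₁} ≤ PN ≤ min{1,(1−p₀)/p₁}.
  lower = (p₁ − p₀)/p₁ = 0.058 / 0.556 ≈ 0.1043
  upper = min{1, (1 − p₀)/p₁} = 0.502 / 0.556 ≈ 0.9029

0.104 ≤ PN ≤ 0.903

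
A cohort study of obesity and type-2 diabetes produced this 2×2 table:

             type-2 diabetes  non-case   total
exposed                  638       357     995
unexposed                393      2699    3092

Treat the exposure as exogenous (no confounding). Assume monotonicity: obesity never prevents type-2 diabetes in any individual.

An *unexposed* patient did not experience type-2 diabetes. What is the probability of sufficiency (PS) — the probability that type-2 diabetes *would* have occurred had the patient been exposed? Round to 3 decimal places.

p₁ = P(outcome | exposed) = 638/995 = 0.64121
p₀ = P(outcome | unexposed) = 393/3092 = 0.1271
Under exogeneity and monotonicity, PS = (p₁ − p₀) / (1 − p₀).
PS = (0.64121 − 0.1271) / (1 − 0.1271) = 0.5141 / 0.8729 ≈ 0.5890

PS ≈ 0.589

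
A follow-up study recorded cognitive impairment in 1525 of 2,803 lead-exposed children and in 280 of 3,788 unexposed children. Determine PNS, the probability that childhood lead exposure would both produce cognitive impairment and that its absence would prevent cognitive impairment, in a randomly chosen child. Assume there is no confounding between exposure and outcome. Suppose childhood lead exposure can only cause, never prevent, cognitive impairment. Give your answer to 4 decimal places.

PNS ≈ 0.4701

p₁ = P(outcome | exposed) = 1525/2803 = 0.54406
p₀ = P(outcome | unexposed) = 280/3788 = 0.073918
Under exogeneity and monotonicity, PNS = p₁ − p₀.
PNS = 0.54406 − 0.073918 = 0.47014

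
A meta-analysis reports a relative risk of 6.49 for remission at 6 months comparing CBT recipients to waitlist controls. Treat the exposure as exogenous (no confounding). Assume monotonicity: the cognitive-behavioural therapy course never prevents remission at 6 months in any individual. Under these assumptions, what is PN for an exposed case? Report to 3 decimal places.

PN ≈ 0.846

Under exogeneity and monotonicity, PN = (RR − 1) / RR = 1 − 1/RR.
PN = (6.49 − 1) / 6.49 = 5.49 / 6.49 ≈ 0.8459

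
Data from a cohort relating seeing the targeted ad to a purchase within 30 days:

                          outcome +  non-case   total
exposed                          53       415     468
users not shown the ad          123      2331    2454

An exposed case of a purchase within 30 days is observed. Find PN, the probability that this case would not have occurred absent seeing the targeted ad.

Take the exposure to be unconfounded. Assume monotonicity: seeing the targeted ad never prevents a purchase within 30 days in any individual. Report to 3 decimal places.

PN ≈ 0.557

p₁ = P(outcome | exposed) = 53/468 = 0.11325
p₀ = P(outcome | unexposed) = 123/2454 = 0.050122
Under exogeneity and monotonicity, PN = (p₁ − p₀)/p₁.
PN = (0.11325 − 0.050122) / 0.11325 ≈ 0.5574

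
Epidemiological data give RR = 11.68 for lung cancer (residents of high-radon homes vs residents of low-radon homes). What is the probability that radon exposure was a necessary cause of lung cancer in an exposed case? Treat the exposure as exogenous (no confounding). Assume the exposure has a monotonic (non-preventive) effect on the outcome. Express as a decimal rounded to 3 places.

PN ≈ 0.914

Under exogeneity and monotonicity, PN = (RR − 1) / RR = 1 − 1/RR.
PN = (11.68 − 1) / 11.68 = 10.68 / 11.68 ≈ 0.9144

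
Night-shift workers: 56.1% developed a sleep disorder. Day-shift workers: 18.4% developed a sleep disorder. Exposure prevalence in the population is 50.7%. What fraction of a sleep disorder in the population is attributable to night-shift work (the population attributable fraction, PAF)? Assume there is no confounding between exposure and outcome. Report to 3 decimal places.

PAF ≈ 0.510

p₁ = 0.561, p₀ = 0.184.
Overall risk P(Y=1) = π·p₁ + (1−π)·p₀ = 0.507×0.561 + 0.493×0.184 = 0.37514.
Under exogeneity, PAF = [P(Y=1) − p₀] / P(Y=1).
PAF = (0.37514 − 0.184) / 0.37514 ≈ 0.5095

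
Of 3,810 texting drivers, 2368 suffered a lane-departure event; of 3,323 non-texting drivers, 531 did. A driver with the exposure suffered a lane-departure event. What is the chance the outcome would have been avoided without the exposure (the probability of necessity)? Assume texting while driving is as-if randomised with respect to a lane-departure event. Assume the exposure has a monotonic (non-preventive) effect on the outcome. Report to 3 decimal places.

PN ≈ 0.743

p₁ = P(outcome | exposed) = 2368/3810 = 0.62152
p₀ = P(outcome | unexposed) = 531/3323 = 0.1598
Under exogeneity and monotonicity, PN = (p₁ − p₀) / p₁.
PN = (0.62152 − 0.1598) / 0.62152 = 0.46173 / 0.62152 ≈ 0.7429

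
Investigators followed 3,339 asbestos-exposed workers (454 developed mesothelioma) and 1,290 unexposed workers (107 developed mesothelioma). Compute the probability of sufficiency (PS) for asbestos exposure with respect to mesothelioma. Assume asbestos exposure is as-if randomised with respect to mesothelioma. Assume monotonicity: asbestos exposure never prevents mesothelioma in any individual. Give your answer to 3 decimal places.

PS ≈ 0.058

p₁ = P(outcome | exposed) = 454/3339 = 0.13597
p₀ = P(outcome | unexposed) = 107/1290 = 0.082946
Under exogeneity and monotonicity, PS = (p₁ − p₀) / (1 − p₀).
PS = (0.13597 − 0.082946) / (1 − 0.082946) = 0.053023 / 0.91705 ≈ 0.0578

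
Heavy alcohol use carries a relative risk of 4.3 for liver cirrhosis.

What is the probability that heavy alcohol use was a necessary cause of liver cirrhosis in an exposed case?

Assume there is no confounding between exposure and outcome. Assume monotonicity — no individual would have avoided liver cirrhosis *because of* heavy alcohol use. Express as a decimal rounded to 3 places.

PN ≈ 0.767

Under exogeneity and monotonicity, PN = (RR − 1) / RR = 1 − 1/RR.
PN = (4.3 − 1) / 4.3 = 3.3 / 4.3 ≈ 0.7674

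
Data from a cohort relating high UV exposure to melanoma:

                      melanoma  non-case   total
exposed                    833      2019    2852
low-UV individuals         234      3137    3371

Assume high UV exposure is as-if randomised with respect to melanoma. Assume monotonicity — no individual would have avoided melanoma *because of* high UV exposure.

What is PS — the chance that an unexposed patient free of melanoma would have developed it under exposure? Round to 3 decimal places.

p₁ = P(outcome | exposed) = 833/2852 = 0.29208
p₀ = P(outcome | unexposed) = 234/3371 = 0.069416
Under exogeneity and monotonicity, PS = (p₁ − p₀)/(1 − p₀).
PS = (0.29208 − 0.069416) / 0.93058 ≈ 0.2393

PS ≈ 0.239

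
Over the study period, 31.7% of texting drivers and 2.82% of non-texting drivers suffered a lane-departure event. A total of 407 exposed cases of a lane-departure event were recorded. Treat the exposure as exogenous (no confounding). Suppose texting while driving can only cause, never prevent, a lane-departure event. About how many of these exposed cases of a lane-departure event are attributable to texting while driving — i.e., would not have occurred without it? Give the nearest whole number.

p₁ = 0.317, p₀ = 0.0282.
PN = (p₁ − p₀)/p₁ = (0.317 − 0.0282) / 0.317 ≈ 0.91104.
Attributable cases ≈ PN × (exposed cases) = 0.91104 × 407 ≈ 370.79.

about 371 cases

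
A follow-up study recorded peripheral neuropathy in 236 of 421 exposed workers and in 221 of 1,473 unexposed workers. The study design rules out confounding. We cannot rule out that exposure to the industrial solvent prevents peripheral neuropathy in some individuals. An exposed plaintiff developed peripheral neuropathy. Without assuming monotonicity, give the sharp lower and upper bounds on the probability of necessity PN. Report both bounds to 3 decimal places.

0.732 ≤ PN ≤ 1.000

p₁ = P(outcome | exposed) = 236/421 = 0.56057
p₀ = P(outcome | unexposed) = 221/1473 = 0.15003
Under exogeneity alone the bounds on PN are max{0,(p₁−p₀)/p₁} ≤ PN ≤ min{1,(1−p₀)/p₁}.
  lower = (p₁ − p₀)/p₁ = 0.41054 / 0.56057 ≈ 0.7324
  upper = min{1, (1 − p₀)/p₁} = 0.84997 / 0.56057 ≈ 1.5163 → capped at 1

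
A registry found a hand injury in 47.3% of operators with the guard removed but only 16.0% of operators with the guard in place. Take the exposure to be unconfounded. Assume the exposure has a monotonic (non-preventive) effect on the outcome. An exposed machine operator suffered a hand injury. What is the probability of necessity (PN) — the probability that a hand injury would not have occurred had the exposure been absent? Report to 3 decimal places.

p₁ = 0.473, p₀ = 0.16.
Under exogeneity and monotonicity, PN = (p₁ − p₀) / p₁.
PN = (0.473 − 0.16) / 0.473 = 0.313 / 0.473 ≈ 0.6617

PN ≈ 0.662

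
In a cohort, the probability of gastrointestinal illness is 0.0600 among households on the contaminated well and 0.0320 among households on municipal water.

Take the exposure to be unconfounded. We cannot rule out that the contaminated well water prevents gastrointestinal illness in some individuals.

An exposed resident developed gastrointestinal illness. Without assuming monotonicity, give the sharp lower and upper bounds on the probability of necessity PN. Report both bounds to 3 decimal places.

Let p₁ = 0.06, p₀ = 0.032.
Under exogeneity alone the bounds on PN are max{0,(p₁−p₀)/p₁} ≤ PN ≤ min{1,(1−p₀)/p₁}.
  lower = (p₁ − p₀)/p₁ = 0.028 / 0.06 ≈ 0.4667
  upper = min{1, (1 − p₀)/p₁} = 0.968 / 0.06 ≈ 16.1333 → capped at 1

0.467 ≤ PN ≤ 1.000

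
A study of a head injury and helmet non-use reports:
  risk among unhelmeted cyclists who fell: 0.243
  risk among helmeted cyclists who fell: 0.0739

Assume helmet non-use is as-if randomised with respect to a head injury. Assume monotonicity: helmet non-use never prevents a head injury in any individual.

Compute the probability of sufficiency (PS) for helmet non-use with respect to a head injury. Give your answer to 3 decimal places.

PS ≈ 0.183

Let p₁ = 0.243, p₀ = 0.0739.
Under exogeneity and monotonicity, PS = (p₁ − p₀) / (1 − p₀).
PS = (0.243 − 0.0739) / (1 − 0.0739) = 0.1691 / 0.9261 ≈ 0.1826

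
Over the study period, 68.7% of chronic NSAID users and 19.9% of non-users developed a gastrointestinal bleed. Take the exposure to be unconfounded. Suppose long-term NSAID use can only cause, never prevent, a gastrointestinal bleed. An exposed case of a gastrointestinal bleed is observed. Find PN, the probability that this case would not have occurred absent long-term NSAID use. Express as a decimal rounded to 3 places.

PN ≈ 0.710

p₁ = 0.687, p₀ = 0.199.
Under exogeneity and monotonicity, PN = (p₁ − p₀) / p₁.
PN = (0.687 − 0.199) / 0.687 = 0.488 / 0.687 ≈ 0.7103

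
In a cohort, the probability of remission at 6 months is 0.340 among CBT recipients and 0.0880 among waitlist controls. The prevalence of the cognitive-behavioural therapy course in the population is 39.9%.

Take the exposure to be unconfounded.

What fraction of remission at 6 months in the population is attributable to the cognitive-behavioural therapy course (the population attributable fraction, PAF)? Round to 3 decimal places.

PAF ≈ 0.533

Let p₁ = 0.34, p₀ = 0.088.
Overall risk P(Y=1) = π·p₁ + (1−π)·p₀ = 0.399×0.34 + 0.601×0.088 = 0.18855.
Under exogeneity, PAF = [P(Y=1) − p₀] / P(Y=1).
PAF = (0.18855 − 0.088) / 0.18855 ≈ 0.5333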